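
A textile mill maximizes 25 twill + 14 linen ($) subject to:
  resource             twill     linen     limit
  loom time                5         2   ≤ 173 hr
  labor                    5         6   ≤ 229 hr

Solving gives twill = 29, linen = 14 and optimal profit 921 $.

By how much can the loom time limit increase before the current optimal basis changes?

Binding constraints: loom time, labor. The basis is B = [[5,2],[5,6]] with det 20.
Per unit increase in loom time, x* moves by d = (0.3, -0.25).
The basis stays optimal until linen reaches 0; allowable increase = 56 hr.

56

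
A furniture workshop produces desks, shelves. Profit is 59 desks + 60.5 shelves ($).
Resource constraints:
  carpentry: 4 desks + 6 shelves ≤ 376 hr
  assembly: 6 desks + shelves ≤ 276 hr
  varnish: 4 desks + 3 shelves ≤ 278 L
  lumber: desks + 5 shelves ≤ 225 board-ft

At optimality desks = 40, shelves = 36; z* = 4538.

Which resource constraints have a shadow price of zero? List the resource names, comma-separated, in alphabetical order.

carpentry: 376/376 (binding)
assembly: 276/276 (binding)
varnish: 268/278 (slack 10)
lumber: 220/225 (slack 5)
By complementary slackness, a constraint with positive slack has shadow price 0 → lumber, varnish.

lumber, varnish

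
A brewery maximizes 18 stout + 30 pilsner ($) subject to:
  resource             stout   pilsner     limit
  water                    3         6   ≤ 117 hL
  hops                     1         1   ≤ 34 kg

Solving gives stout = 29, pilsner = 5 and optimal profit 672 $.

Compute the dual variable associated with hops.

Check each constraint at x*: water 117/117 (tight); hops 34/34 (tight).
The binding rows give the dual system: 3·y_water + 1·y_hops = 18 and 6·y_water + 1·y_hops = 30.
→ y_water = 4 and y_hops = 6.
Shadow price of hops = 6.

6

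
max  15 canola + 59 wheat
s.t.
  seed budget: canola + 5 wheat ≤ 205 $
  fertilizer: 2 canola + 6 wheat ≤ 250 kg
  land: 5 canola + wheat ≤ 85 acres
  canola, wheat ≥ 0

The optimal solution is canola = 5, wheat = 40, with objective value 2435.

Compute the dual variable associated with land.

0

Check each constraint at x*: seed budget 205/205 (tight); fertilizer 250/250 (tight); land 65/85 (slack 20).
Slack constraints have shadow price 0 (complementary slackness).
Dual feasibility on the basic columns requires 1·y_seed budget + 2·y_fertilizer = 15, 5·y_seed budget + 6·y_fertilizer = 59.
This yields shadow prices y_seed budget = 7, y_fertilizer = 4.
Shadow price of land = 0.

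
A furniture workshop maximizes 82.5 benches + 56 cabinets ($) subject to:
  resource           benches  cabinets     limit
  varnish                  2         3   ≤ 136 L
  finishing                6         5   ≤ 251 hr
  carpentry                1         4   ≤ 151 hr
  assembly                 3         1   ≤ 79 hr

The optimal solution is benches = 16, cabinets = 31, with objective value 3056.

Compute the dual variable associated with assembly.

Check each constraint at x*: varnish 125/136 (slack 11); finishing 251/251 (tight); carpentry 140/151 (slack 11); assembly 79/79 (tight).
Since varnish, carpentry are not tight, their duals are 0.
From A_Bᵀ y = c: 6·y_finishing + 3·y_assembly = 82.5; 5·y_finishing + 1·y_assembly = 56.
Solving: y_finishing = 9.5, y_assembly = 8.5.
Shadow price of assembly = 8.5.

8.5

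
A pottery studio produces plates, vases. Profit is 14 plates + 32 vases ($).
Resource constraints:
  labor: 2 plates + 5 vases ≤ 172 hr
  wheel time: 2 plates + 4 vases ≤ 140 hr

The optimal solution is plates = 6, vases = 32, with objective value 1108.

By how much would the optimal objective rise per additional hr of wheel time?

3

At the optimum: labor uses 172 of 172 (binding); wheel time uses 140 of 140 (binding).
Dual feasibility on the basic columns requires 2·y_labor + 2·y_wheel time = 14, 5·y_labor + 4·y_wheel time = 32.
Solving: y_labor = 4, y_wheel time = 3.
Shadow price of wheel time = 3.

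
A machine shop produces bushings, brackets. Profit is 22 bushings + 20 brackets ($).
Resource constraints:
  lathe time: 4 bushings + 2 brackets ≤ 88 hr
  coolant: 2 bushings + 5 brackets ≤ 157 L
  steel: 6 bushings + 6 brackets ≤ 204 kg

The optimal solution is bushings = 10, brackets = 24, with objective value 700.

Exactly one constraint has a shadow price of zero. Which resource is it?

lathe time: 88/88 (binding)
coolant: 140/157 (slack 17)
steel: 204/204 (binding)
By complementary slackness, a constraint with positive slack has shadow price 0 → coolant.

coolant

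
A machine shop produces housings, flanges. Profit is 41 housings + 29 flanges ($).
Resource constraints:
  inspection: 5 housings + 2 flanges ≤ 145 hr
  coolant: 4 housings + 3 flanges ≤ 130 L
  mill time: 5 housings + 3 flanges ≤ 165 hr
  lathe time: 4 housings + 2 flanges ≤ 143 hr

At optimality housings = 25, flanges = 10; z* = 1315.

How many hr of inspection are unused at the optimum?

inspection used = 5·25 + 2·10 = 145; slack = 145 − 145 = 0.

0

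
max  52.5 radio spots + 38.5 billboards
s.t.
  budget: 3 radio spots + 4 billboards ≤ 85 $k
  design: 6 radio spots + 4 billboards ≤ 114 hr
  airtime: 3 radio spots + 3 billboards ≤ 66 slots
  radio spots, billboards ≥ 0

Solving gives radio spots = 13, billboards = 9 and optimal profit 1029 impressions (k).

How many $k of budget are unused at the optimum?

10

budget used = 3·13 + 4·9 = 75; slack = 85 − 75 = 10.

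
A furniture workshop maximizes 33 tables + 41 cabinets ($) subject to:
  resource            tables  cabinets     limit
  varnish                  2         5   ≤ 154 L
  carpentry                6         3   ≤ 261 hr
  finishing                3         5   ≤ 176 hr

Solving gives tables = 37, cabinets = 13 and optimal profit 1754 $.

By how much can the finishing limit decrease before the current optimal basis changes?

Binding constraints: carpentry, finishing. The basis is B = [[6,3],[3,5]] with det 21.
Per unit decrease in finishing, x* moves by d = (0.1429, -0.2857).
The basis stays optimal until cabinets reaches 0; allowable decrease = 45.5 hr.

45.5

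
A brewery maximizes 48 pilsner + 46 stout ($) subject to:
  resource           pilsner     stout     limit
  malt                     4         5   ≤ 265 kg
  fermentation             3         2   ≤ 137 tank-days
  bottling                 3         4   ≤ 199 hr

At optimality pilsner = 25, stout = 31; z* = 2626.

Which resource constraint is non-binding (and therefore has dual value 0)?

malt: 255/265 (slack 10)
fermentation: 137/137 (binding)
bottling: 199/199 (binding)
By complementary slackness, a constraint with positive slack has shadow price 0 → malt.

malt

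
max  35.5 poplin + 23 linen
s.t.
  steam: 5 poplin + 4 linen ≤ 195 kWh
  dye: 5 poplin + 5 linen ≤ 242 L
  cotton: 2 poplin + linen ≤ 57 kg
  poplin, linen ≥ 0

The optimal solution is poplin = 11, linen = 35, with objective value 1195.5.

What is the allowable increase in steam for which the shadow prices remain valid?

7.2

Binding constraints: steam, cotton. The basis is B = [[5,4],[2,1]] with det -3.
Per unit increase in steam, x* moves by d = (-0.3333, 0.6667).
The basis stays optimal until dye becomes binding; allowable increase = 7.2 kWh.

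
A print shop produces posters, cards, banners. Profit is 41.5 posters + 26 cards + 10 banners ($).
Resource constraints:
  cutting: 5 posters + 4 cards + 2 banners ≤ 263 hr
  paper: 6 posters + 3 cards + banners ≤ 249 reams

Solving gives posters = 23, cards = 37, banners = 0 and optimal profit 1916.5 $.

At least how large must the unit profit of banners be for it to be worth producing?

11

At the optimum: cutting uses 263 of 263 (binding); paper uses 249 of 249 (binding).
From A_Bᵀ y = c: 5·y_cutting + 6·y_paper = 41.5; 4·y_cutting + 3·y_paper = 26.
→ y_cutting = 3.5 and y_paper = 4.
banners enters the basis when its profit ≥ yᵀa₃ = 3.5·2 + 4·1 = 11.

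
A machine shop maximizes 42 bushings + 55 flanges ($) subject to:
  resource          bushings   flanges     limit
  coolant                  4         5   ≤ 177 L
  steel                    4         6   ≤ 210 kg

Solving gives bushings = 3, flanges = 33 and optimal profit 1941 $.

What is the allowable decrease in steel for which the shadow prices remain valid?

33

Binding constraints: coolant, steel. The basis is B = [[4,5],[4,6]] with det 4.
Per unit decrease in steel, x* moves by d = (1.25, -1).
The basis stays optimal until flanges reaches 0; allowable decrease = 33 kg.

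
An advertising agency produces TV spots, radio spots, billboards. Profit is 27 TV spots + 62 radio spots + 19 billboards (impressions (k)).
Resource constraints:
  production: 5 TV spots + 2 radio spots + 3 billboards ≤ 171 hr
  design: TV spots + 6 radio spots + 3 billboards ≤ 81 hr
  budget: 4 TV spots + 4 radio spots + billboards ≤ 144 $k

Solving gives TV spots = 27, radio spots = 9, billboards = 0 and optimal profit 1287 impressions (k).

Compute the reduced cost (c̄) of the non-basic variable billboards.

At the optimum: production uses 153 of 171 (slack = 18); design uses 81 of 81 (binding); budget uses 144 of 144 (binding).
By complementary slackness, y = 0 for the non-binding constraint.
From A_Bᵀ y = c: 1·y_design + 4·y_budget = 27; 6·y_design + 4·y_budget = 62.
Solving: y_design = 7, y_budget = 5.
Reduced cost of billboards: c₃ − yᵀa₃ = 19 − (7·3 + 5·1) = 19 − 26 = -7.

-7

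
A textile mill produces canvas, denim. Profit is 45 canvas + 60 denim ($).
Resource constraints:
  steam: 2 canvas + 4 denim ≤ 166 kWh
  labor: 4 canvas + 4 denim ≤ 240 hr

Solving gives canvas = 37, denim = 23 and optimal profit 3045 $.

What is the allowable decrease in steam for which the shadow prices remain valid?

Binding constraints: steam, labor. The basis is B = [[2,4],[4,4]] with det -8.
Per unit decrease in steam, x* moves by d = (0.5, -0.5).
The basis stays optimal until denim reaches 0; allowable decrease = 46 kWh.

46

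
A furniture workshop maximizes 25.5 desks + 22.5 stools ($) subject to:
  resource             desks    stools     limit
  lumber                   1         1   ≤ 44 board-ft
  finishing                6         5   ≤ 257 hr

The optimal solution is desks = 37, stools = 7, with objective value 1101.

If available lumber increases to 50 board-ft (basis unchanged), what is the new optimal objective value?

1146

Check each constraint at x*: lumber 44/44 (tight); finishing 257/257 (tight).
Dual feasibility on the basic columns requires 1·y_lumber + 6·y_finishing = 25.5, 1·y_lumber + 5·y_finishing = 22.5.
→ y_lumber = 7.5 and y_finishing = 3.
Δz = y_lumber·Δb = 7.5 × (6) = 45, so new z* = 1101 + 45 = 1146.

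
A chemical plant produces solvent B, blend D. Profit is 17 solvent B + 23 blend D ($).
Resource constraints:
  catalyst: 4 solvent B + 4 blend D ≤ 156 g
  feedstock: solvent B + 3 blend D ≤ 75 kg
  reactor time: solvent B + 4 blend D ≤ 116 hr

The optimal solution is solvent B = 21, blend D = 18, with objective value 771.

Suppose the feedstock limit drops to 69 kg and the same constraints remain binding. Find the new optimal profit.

Binding: catalyst and feedstock. Non-binding: reactor time (23 unused).
Since reactor time is not tight, its dual is 0.
From A_Bᵀ y = c: 4·y_catalyst + 1·y_feedstock = 17; 4·y_catalyst + 3·y_feedstock = 23.
→ y_catalyst = 3.5 and y_feedstock = 3.
Δz = y_feedstock·Δb = 3 × (-6) = -18, so new z* = 771 − 18 = 753.

753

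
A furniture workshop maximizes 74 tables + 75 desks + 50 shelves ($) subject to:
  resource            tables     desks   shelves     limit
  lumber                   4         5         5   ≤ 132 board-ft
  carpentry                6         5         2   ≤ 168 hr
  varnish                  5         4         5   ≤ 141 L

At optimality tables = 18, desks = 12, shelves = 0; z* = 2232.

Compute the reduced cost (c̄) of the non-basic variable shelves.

Binding: lumber and carpentry. Non-binding: varnish (3 unused).
Since varnish is not tight, its dual is 0.
Dual feasibility on the basic columns requires 4·y_lumber + 6·y_carpentry = 74, 5·y_lumber + 5·y_carpentry = 75.
This yields shadow prices y_lumber = 8, y_carpentry = 7.
Reduced cost of shelves: c₃ − yᵀa₃ = 50 − (8·5 + 7·2) = 50 − 54 = -4.

-4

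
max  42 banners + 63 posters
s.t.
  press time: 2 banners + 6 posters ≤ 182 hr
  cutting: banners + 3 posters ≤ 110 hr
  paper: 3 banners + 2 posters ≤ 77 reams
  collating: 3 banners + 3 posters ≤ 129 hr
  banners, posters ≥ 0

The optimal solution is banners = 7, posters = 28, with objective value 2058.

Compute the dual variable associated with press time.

Check each constraint at x*: press time 182/182 (tight); cutting 91/110 (slack 19); paper 77/77 (tight); collating 105/129 (slack 24).
Since cutting, collating are not tight, their duals are 0.
From A_Bᵀ y = c: 2·y_press time + 3·y_paper = 42; 6·y_press time + 2·y_paper = 63.
→ y_press time = 7.5 and y_paper = 9.
Shadow price of press time = 7.5.

7.5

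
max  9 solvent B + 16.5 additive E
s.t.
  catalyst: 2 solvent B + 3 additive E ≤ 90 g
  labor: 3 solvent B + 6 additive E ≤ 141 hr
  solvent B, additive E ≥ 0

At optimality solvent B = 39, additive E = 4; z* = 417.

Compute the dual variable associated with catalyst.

1.5

Check each constraint at x*: catalyst 90/90 (tight); labor 141/141 (tight).
From A_Bᵀ y = c: 2·y_catalyst + 3·y_labor = 9; 3·y_catalyst + 6·y_labor = 16.5.
Solving: y_catalyst = 1.5, y_labor = 2.
Shadow price of catalyst = 1.5.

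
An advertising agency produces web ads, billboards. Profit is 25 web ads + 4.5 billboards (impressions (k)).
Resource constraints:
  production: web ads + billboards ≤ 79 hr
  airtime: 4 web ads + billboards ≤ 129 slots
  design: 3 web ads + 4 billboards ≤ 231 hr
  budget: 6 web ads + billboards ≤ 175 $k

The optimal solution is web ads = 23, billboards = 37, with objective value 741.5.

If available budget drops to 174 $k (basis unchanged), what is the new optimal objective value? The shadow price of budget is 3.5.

Δb = -1, so new z* = 741.5 + (3.5)·(-1) = 741.5 − 3.5 = 738.

738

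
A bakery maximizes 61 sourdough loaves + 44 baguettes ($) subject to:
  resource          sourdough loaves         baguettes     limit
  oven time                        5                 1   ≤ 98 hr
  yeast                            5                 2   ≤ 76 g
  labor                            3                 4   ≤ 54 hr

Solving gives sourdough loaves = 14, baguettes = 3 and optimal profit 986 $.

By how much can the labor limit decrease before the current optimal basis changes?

Binding constraints: yeast, labor. The basis is B = [[5,2],[3,4]] with det 14.
Per unit decrease in labor, x* moves by d = (0.1429, -0.3571).
The basis stays optimal until baguettes reaches 0; allowable decrease = 8.4 hr.

8.4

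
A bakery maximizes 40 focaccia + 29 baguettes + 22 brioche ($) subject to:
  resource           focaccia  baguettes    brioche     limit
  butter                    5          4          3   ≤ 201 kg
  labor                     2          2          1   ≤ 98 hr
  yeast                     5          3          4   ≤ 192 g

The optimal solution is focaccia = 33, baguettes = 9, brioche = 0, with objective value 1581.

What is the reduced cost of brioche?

-5

Binding: butter and yeast. Non-binding: labor (14 unused).
Slack constraints have shadow price 0 (complementary slackness).
From A_Bᵀ y = c: 5·y_butter + 5·y_yeast = 40; 4·y_butter + 3·y_yeast = 29.
→ y_butter = 5 and y_yeast = 3.
Reduced cost of brioche: c₃ − yᵀa₃ = 22 − (5·3 + 3·4) = 22 − 27 = -5.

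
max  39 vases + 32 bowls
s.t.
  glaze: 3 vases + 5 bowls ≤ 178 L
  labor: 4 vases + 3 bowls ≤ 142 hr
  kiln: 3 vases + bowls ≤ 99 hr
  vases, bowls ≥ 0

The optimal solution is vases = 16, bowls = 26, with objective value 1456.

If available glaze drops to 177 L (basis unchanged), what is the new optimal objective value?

1455

Binding: glaze and labor. Non-binding: kiln (25 unused).
By complementary slackness, y = 0 for the non-binding constraint.
From A_Bᵀ y = c: 3·y_glaze + 4·y_labor = 39; 5·y_glaze + 3·y_labor = 32.
→ y_glaze = 1 and y_labor = 9.
Δz = y_glaze·Δb = 1 × (-1) = -1, so new z* = 1456 − 1 = 1455.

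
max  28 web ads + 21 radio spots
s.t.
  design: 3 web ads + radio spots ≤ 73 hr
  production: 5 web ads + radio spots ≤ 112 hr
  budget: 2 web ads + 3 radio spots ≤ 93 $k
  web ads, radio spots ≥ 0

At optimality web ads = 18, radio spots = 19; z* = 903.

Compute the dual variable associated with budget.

5

At the optimum: design uses 73 of 73 (binding); production uses 109 of 112 (slack = 3); budget uses 93 of 93 (binding).
By complementary slackness, y = 0 for the non-binding constraint.
The binding rows give the dual system: 3·y_design + 2·y_budget = 28 and 1·y_design + 3·y_budget = 21.
This yields shadow prices y_design = 6, y_budget = 5.
Shadow price of budget = 5.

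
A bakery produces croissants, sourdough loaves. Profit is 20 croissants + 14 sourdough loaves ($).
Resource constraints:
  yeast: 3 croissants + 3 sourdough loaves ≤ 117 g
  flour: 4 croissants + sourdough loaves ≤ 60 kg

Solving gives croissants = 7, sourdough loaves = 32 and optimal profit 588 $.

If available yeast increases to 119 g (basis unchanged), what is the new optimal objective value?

596

Check each constraint at x*: yeast 117/117 (tight); flour 60/60 (tight).
Dual feasibility on the basic columns requires 3·y_yeast + 4·y_flour = 20, 3·y_yeast + 1·y_flour = 14.
Solving: y_yeast = 4, y_flour = 2.
Δz = y_yeast·Δb = 4 × (2) = 8, so new z* = 588 + 8 = 596.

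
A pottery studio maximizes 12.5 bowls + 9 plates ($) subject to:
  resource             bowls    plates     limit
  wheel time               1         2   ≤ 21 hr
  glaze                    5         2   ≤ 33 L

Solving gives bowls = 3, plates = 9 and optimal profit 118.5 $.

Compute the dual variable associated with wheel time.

2.5

Both wheel time and glaze are binding at x*.
The binding rows give the dual system: 1·y_wheel time + 5·y_glaze = 12.5 and 2·y_wheel time + 2·y_glaze = 9.
→ y_wheel time = 2.5 and y_glaze = 2.
Shadow price of wheel time = 2.5.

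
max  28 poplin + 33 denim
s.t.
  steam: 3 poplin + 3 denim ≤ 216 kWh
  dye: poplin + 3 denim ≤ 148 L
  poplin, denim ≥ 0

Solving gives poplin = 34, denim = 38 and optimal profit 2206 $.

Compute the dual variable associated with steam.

At the optimum: steam uses 216 of 216 (binding); dye uses 148 of 148 (binding).
Dual feasibility on the basic columns requires 3·y_steam + 1·y_dye = 28, 3·y_steam + 3·y_dye = 33.
This yields shadow prices y_steam = 8.5, y_dye = 2.5.
Shadow price of steam = 8.5.

8.5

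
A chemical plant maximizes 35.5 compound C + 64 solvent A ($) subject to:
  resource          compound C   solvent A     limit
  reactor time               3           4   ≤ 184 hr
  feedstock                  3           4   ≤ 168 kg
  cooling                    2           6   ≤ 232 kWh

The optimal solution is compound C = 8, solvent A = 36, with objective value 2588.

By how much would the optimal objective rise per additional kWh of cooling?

5

Check each constraint at x*: reactor time 168/184 (slack 16); feedstock 168/168 (tight); cooling 232/232 (tight).
Since reactor time is not tight, its dual is 0.
From A_Bᵀ y = c: 3·y_feedstock + 2·y_cooling = 35.5; 4·y_feedstock + 6·y_cooling = 64.
Solving: y_feedstock = 8.5, y_cooling = 5.
Shadow price of cooling = 5.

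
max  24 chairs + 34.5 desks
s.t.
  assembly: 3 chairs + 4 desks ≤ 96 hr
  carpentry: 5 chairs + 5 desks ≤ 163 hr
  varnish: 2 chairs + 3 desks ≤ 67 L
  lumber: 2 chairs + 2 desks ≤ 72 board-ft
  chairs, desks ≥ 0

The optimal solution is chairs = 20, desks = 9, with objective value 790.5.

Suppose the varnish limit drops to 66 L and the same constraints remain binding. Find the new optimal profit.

At the optimum: assembly uses 96 of 96 (binding); carpentry uses 145 of 163 (slack = 18); varnish uses 67 of 67 (binding); lumber uses 58 of 72 (slack = 14).
Since carpentry, lumber are not tight, their duals are 0.
From A_Bᵀ y = c: 3·y_assembly + 2·y_varnish = 24; 4·y_assembly + 3·y_varnish = 34.5.
This yields shadow prices y_assembly = 3, y_varnish = 7.5.
Δz = y_varnish·Δb = 7.5 × (-1) = -7.5, so new z* = 790.5 − 7.5 = 783.

783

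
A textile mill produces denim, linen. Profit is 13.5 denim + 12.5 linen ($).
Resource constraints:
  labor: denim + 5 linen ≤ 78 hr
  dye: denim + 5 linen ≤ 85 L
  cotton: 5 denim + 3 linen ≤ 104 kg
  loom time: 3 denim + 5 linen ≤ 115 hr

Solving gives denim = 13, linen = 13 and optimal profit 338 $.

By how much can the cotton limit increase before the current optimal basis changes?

24.2

Binding constraints: labor, cotton. The basis is B = [[1,5],[5,3]] with det -22.
Per unit increase in cotton, x* moves by d = (0.2273, -0.0455).
The basis stays optimal until loom time becomes binding; allowable increase = 24.2 kg.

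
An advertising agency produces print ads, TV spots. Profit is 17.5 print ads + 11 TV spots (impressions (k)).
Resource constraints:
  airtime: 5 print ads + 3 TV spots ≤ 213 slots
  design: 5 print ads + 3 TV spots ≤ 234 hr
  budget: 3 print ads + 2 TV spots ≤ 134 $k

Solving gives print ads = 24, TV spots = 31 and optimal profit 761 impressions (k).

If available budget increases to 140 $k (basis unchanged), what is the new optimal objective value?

776

Binding: airtime and budget. Non-binding: design (21 unused).
Since design is not tight, its dual is 0.
Dual feasibility on the basic columns requires 5·y_airtime + 3·y_budget = 17.5, 3·y_airtime + 2·y_budget = 11.
Solving: y_airtime = 2, y_budget = 2.5.
Δz = y_budget·Δb = 2.5 × (6) = 15, so new z* = 761 + 15 = 776.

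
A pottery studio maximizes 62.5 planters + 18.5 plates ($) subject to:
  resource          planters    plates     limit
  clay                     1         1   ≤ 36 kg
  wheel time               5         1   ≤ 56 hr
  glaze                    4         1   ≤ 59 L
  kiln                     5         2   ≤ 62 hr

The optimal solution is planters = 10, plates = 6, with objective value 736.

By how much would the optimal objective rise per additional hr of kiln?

At the optimum: clay uses 16 of 36 (slack = 20); wheel time uses 56 of 56 (binding); glaze uses 46 of 59 (slack = 13); kiln uses 62 of 62 (binding).
Since clay, glaze are not tight, their duals are 0.
Dual feasibility on the basic columns requires 5·y_wheel time + 5·y_kiln = 62.5, 1·y_wheel time + 2·y_kiln = 18.5.
Solving: y_wheel time = 6.5, y_kiln = 6.
Shadow price of kiln = 6.

6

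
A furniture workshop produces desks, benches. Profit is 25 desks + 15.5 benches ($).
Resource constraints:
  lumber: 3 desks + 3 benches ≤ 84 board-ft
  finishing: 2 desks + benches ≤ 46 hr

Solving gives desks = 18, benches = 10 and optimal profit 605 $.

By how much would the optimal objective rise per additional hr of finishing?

9.5

Both lumber and finishing are binding at x*.
From A_Bᵀ y = c: 3·y_lumber + 2·y_finishing = 25; 3·y_lumber + 1·y_finishing = 15.5.
→ y_lumber = 2 and y_finishing = 9.5.
Shadow price of finishing = 9.5.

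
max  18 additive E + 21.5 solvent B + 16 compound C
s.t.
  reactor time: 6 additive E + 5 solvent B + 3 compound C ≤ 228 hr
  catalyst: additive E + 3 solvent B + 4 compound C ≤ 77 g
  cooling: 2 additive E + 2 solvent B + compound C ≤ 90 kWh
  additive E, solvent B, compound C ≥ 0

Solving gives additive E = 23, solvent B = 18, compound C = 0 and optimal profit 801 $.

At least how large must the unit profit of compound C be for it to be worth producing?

19.5

Binding: reactor time and catalyst. Non-binding: cooling (8 unused).
Slack constraints have shadow price 0 (complementary slackness).
From A_Bᵀ y = c: 6·y_reactor time + 1·y_catalyst = 18; 5·y_reactor time + 3·y_catalyst = 21.5.
This yields shadow prices y_reactor time = 2.5, y_catalyst = 3.
compound C enters the basis when its profit ≥ yᵀa₃ = 2.5·3 + 3·4 = 19.5.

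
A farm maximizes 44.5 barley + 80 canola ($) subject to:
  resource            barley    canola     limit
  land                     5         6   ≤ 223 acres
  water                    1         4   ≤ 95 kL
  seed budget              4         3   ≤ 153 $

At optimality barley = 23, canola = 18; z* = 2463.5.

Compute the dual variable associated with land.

7

Binding: land and water. Non-binding: seed budget (7 unused).
By complementary slackness, y = 0 for the non-binding constraint.
The binding rows give the dual system: 5·y_land + 1·y_water = 44.5 and 6·y_land + 4·y_water = 80.
→ y_land = 7 and y_water = 9.5.
Shadow price of land = 7.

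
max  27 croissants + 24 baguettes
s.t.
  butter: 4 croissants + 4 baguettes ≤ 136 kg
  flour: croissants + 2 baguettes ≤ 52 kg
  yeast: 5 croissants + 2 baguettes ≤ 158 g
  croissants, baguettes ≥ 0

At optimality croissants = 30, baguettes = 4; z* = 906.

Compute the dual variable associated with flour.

At the optimum: butter uses 136 of 136 (binding); flour uses 38 of 52 (slack = 14); yeast uses 158 of 158 (binding).
Since flour is not tight, its dual is 0.
Dual feasibility on the basic columns requires 4·y_butter + 5·y_yeast = 27, 4·y_butter + 2·y_yeast = 24.
→ y_butter = 5.5 and y_yeast = 1.
Shadow price of flour = 0.

0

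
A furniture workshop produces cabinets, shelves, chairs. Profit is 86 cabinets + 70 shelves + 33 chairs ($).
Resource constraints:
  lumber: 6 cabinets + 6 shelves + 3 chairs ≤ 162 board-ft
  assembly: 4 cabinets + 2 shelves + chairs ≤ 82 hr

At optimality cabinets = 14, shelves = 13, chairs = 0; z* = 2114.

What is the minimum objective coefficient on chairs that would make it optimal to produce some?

At the optimum: lumber uses 162 of 162 (binding); assembly uses 82 of 82 (binding).
From A_Bᵀ y = c: 6·y_lumber + 4·y_assembly = 86; 6·y_lumber + 2·y_assembly = 70.
→ y_lumber = 9 and y_assembly = 8.
chairs enters the basis when its profit ≥ yᵀa₃ = 9·3 + 8·1 = 35.

35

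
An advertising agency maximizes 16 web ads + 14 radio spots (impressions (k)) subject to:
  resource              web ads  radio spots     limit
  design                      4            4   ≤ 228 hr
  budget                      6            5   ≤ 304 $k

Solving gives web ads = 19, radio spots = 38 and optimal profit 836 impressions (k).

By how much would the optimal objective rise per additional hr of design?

Both design and budget are binding at x*.
Dual feasibility on the basic columns requires 4·y_design + 6·y_budget = 16, 4·y_design + 5·y_budget = 14.
→ y_design = 1 and y_budget = 2.
Shadow price of design = 1.

1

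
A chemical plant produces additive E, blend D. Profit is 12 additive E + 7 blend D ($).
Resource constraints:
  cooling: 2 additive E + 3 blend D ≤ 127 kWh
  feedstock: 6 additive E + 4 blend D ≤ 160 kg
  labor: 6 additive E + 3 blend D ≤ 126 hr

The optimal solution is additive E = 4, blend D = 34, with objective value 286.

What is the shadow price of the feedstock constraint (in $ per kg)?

Binding: feedstock and labor. Non-binding: cooling (17 unused).
By complementary slackness, y = 0 for the non-binding constraint.
Dual feasibility on the basic columns requires 6·y_feedstock + 6·y_labor = 12, 4·y_feedstock + 3·y_labor = 7.
Solving: y_feedstock = 1, y_labor = 1.
Shadow price of feedstock = 1.

1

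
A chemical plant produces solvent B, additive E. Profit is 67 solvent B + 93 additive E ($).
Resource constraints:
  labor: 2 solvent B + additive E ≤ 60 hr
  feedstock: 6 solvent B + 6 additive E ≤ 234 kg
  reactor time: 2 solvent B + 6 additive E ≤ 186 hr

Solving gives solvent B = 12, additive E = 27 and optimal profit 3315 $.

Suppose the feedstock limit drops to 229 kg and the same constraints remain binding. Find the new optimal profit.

At the optimum: labor uses 51 of 60 (slack = 9); feedstock uses 234 of 234 (binding); reactor time uses 186 of 186 (binding).
Slack constraints have shadow price 0 (complementary slackness).
Dual feasibility on the basic columns requires 6·y_feedstock + 2·y_reactor time = 67, 6·y_feedstock + 6·y_reactor time = 93.
This yields shadow prices y_feedstock = 9, y_reactor time = 6.5.
Δz = y_feedstock·Δb = 9 × (-5) = -45, so new z* = 3315 − 45 = 3270.

3270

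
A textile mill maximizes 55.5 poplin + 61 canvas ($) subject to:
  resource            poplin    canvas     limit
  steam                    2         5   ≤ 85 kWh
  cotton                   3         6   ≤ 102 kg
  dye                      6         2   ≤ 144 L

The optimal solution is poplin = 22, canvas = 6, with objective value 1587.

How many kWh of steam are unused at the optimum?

11

steam used = 2·22 + 5·6 = 74; slack = 85 − 74 = 11.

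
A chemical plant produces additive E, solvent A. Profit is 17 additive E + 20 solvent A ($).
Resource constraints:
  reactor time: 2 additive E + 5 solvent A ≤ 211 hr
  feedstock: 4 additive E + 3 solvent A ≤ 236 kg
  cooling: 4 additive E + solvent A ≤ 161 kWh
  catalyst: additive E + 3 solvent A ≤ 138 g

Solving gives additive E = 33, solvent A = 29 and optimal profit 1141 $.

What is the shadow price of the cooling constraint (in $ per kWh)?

2.5

At the optimum: reactor time uses 211 of 211 (binding); feedstock uses 219 of 236 (slack = 17); cooling uses 161 of 161 (binding); catalyst uses 120 of 138 (slack = 18).
Since feedstock, catalyst are not tight, their duals are 0.
From A_Bᵀ y = c: 2·y_reactor time + 4·y_cooling = 17; 5·y_reactor time + 1·y_cooling = 20.
Solving: y_reactor time = 3.5, y_cooling = 2.5.
Shadow price of cooling = 2.5.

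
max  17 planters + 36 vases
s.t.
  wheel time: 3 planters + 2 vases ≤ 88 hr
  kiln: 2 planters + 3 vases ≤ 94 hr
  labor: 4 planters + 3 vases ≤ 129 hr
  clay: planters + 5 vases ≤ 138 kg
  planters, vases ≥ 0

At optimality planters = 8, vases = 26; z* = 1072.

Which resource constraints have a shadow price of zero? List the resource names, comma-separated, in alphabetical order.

labor, wheel time

wheel time: 76/88 (slack 12)
kiln: 94/94 (binding)
labor: 110/129 (slack 19)
clay: 138/138 (binding)
By complementary slackness, a constraint with positive slack has shadow price 0 → labor, wheel time.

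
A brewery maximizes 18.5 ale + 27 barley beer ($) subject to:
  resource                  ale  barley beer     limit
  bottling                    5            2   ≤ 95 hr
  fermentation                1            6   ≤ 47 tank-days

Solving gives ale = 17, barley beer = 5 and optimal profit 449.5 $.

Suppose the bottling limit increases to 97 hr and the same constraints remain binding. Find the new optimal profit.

At the optimum: bottling uses 95 of 95 (binding); fermentation uses 47 of 47 (binding).
The binding rows give the dual system: 5·y_bottling + 1·y_fermentation = 18.5 and 2·y_bottling + 6·y_fermentation = 27.
→ y_bottling = 3 and y_fermentation = 3.5.
Δz = y_bottling·Δb = 3 × (2) = 6, so new z* = 449.5 + 6 = 455.5.

455.5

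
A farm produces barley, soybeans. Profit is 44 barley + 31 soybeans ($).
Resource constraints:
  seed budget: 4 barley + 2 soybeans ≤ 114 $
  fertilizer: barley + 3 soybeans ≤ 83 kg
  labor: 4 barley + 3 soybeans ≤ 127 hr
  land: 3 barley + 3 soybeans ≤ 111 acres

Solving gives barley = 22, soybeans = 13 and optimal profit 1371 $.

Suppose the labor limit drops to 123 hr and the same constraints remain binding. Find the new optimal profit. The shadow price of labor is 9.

1335

Δb = -4, so new z* = 1371 + (9)·(-4) = 1371 − 36 = 1335.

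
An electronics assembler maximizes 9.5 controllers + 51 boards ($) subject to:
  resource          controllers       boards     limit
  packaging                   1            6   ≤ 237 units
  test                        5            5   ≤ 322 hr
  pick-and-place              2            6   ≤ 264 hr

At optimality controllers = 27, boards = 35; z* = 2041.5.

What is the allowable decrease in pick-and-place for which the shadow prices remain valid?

Binding constraints: packaging, pick-and-place. The basis is B = [[1,6],[2,6]] with det -6.
Per unit decrease in pick-and-place, x* moves by d = (-1, 0.1667).
The basis stays optimal until controllers reaches 0; allowable decrease = 27 hr.

27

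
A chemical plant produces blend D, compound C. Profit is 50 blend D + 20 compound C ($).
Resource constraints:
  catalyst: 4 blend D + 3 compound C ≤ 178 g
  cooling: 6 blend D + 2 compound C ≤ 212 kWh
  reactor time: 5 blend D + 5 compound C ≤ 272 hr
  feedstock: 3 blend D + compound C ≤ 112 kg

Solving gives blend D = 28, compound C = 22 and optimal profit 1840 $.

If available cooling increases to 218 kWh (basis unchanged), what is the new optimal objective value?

Binding: catalyst and cooling. Non-binding: reactor time (22 unused), feedstock (6 unused).
Since reactor time, feedstock are not tight, their duals are 0.
Dual feasibility on the basic columns requires 4·y_catalyst + 6·y_cooling = 50, 3·y_catalyst + 2·y_cooling = 20.
→ y_catalyst = 2 and y_cooling = 7.
Δz = y_cooling·Δb = 7 × (6) = 42, so new z* = 1840 + 42 = 1882.

1882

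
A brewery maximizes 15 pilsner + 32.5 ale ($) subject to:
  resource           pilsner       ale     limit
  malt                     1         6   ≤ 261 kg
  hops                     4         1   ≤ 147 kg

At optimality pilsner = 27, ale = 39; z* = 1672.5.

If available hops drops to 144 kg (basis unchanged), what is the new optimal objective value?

1665

Check each constraint at x*: malt 261/261 (tight); hops 147/147 (tight).
The binding rows give the dual system: 1·y_malt + 4·y_hops = 15 and 6·y_malt + 1·y_hops = 32.5.
This yields shadow prices y_malt = 5, y_hops = 2.5.
Δz = y_hops·Δb = 2.5 × (-3) = -7.5, so new z* = 1672.5 − 7.5 = 1665.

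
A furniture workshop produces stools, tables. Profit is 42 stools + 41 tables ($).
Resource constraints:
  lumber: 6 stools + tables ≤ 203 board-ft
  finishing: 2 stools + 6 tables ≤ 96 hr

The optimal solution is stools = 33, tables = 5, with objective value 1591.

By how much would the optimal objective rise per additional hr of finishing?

At the optimum: lumber uses 203 of 203 (binding); finishing uses 96 of 96 (binding).
Dual feasibility on the basic columns requires 6·y_lumber + 2·y_finishing = 42, 1·y_lumber + 6·y_finishing = 41.
Solving: y_lumber = 5, y_finishing = 6.
Shadow price of finishing = 6.

6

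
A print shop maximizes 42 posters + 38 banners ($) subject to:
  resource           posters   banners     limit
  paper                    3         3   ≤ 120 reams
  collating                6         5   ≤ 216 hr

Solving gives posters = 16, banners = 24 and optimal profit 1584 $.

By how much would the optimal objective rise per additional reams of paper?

Check each constraint at x*: paper 120/120 (tight); collating 216/216 (tight).
Dual feasibility on the basic columns requires 3·y_paper + 6·y_collating = 42, 3·y_paper + 5·y_collating = 38.
Solving: y_paper = 6, y_collating = 4.
Shadow price of paper = 6.

6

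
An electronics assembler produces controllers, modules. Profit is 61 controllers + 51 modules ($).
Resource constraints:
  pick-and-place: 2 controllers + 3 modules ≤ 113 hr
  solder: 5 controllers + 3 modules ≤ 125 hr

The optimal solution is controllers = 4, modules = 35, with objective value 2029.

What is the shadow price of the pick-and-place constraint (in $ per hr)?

Both pick-and-place and solder are binding at x*.
The binding rows give the dual system: 2·y_pick-and-place + 5·y_solder = 61 and 3·y_pick-and-place + 3·y_solder = 51.
→ y_pick-and-place = 8 and y_solder = 9.
Shadow price of pick-and-place = 8.

8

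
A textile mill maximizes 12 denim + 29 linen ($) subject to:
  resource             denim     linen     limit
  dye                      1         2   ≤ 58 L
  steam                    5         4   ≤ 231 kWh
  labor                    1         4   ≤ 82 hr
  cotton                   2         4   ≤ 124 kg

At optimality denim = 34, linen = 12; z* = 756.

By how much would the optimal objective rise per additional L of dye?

At the optimum: dye uses 58 of 58 (binding); steam uses 218 of 231 (slack = 13); labor uses 82 of 82 (binding); cotton uses 116 of 124 (slack = 8).
Since steam, cotton are not tight, their duals are 0.
Dual feasibility on the basic columns requires 1·y_dye + 1·y_labor = 12, 2·y_dye + 4·y_labor = 29.
This yields shadow prices y_dye = 9.5, y_labor = 2.5.
Shadow price of dye = 9.5.

9.5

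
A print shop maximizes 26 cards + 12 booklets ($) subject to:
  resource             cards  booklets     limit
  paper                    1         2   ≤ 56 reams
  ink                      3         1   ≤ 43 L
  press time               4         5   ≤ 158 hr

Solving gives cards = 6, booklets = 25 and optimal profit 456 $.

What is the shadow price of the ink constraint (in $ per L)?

At the optimum: paper uses 56 of 56 (binding); ink uses 43 of 43 (binding); press time uses 149 of 158 (slack = 9).
Since press time is not tight, its dual is 0.
Dual feasibility on the basic columns requires 1·y_paper + 3·y_ink = 26, 2·y_paper + 1·y_ink = 12.
→ y_paper = 2 and y_ink = 8.
Shadow price of ink = 8.

8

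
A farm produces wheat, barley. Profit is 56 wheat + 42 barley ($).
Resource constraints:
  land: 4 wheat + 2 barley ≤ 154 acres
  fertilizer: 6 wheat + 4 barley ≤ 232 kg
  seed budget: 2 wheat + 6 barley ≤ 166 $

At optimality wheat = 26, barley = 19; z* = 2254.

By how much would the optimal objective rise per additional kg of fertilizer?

9

At the optimum: land uses 142 of 154 (slack = 12); fertilizer uses 232 of 232 (binding); seed budget uses 166 of 166 (binding).
Since land is not tight, its dual is 0.
Dual feasibility on the basic columns requires 6·y_fertilizer + 2·y_seed budget = 56, 4·y_fertilizer + 6·y_seed budget = 42.
This yields shadow prices y_fertilizer = 9, y_seed budget = 1.
Shadow price of fertilizer = 9.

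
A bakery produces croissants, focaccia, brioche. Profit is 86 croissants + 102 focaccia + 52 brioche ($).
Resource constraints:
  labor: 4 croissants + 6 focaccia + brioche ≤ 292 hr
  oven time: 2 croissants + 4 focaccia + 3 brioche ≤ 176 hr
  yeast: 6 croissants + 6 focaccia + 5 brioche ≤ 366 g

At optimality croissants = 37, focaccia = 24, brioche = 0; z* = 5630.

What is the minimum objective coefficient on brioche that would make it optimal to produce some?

At the optimum: labor uses 292 of 292 (binding); oven time uses 170 of 176 (slack = 6); yeast uses 366 of 366 (binding).
By complementary slackness, y = 0 for the non-binding constraint.
From A_Bᵀ y = c: 4·y_labor + 6·y_yeast = 86; 6·y_labor + 6·y_yeast = 102.
Solving: y_labor = 8, y_yeast = 9.
brioche enters the basis when its profit ≥ yᵀa₃ = 8·1 + 9·5 = 53.

53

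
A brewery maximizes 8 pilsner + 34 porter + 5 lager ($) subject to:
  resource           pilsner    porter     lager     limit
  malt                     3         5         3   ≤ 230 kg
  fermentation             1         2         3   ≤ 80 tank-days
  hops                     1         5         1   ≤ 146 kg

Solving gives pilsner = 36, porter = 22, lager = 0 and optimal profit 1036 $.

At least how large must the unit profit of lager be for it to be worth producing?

At the optimum: malt uses 218 of 230 (slack = 12); fermentation uses 80 of 80 (binding); hops uses 146 of 146 (binding).
Since malt is not tight, its dual is 0.
The binding rows give the dual system: 1·y_fermentation + 1·y_hops = 8 and 2·y_fermentation + 5·y_hops = 34.
→ y_fermentation = 2 and y_hops = 6.
lager enters the basis when its profit ≥ yᵀa₃ = 2·3 + 6·1 = 12.

12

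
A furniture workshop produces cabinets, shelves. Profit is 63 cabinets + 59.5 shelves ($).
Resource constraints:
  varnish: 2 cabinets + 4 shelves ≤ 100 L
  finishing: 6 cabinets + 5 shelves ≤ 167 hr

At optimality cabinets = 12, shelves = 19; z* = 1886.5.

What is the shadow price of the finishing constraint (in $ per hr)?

9.5

Check each constraint at x*: varnish 100/100 (tight); finishing 167/167 (tight).
The binding rows give the dual system: 2·y_varnish + 6·y_finishing = 63 and 4·y_varnish + 5·y_finishing = 59.5.
Solving: y_varnish = 3, y_finishing = 9.5.
Shadow price of finishing = 9.5.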